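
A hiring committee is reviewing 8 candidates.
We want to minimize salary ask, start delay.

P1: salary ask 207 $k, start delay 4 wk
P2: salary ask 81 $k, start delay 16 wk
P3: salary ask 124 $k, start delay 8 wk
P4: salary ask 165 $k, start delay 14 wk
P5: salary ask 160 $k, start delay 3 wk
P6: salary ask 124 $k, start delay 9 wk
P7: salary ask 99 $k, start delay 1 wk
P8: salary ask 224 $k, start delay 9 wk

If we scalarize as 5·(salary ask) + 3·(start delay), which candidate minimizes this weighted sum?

P1: 5·207 + 3·4 = 1047
P2: 5·81 + 3·16 = 453
P3: 5·124 + 3·8 = 644
P4: 5·165 + 3·14 = 867
P5: 5·160 + 3·3 = 809
P6: 5·124 + 3·9 = 647
P7: 5·99 + 3·1 = 498
P8: 5·224 + 3·9 = 1147
Lowest: P2 at 453.

P2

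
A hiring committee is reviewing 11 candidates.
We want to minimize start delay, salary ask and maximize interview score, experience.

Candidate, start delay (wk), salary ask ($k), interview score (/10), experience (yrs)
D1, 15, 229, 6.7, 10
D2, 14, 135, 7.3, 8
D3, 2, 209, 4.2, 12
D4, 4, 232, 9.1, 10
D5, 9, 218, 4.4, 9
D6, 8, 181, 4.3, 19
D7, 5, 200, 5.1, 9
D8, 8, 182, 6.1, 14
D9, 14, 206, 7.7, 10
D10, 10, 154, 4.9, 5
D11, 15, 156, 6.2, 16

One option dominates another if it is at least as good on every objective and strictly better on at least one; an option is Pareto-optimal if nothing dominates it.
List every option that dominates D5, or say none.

D7: start delay 5≤9, salary ask 200≤218, interview score 5.1≥4.4, experience 9≥9 — dominates D5.
D8: start delay 8≤9, salary ask 182≤218, interview score 6.1≥4.4, experience 14≥9 — dominates D5.
Others (D1, D2, D3, D4, D6, D9, D10, D11) are each worse than D5 on at least one objective.

D7, D8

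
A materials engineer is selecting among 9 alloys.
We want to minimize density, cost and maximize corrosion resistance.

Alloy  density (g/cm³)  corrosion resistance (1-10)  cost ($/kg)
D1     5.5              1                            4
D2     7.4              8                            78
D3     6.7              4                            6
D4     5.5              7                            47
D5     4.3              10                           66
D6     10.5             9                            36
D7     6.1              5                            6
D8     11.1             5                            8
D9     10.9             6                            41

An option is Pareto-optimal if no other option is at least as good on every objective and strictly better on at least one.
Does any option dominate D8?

D7 vs D8: density 6.1≤11.1, corrosion resistance 5≥5, cost 6≤8 — D7 is at least as good on every objective and strictly better on at least one, so D7 dominates D8.

Yes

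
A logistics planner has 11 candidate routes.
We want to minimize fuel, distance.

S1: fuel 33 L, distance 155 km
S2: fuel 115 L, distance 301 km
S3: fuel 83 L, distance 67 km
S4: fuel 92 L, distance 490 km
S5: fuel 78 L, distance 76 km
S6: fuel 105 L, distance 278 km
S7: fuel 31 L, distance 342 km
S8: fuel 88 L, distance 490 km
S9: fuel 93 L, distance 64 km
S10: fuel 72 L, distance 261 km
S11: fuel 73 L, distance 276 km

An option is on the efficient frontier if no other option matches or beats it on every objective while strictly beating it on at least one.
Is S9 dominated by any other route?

No

S1: worse on distance (155 vs 64).
S2: worse on fuel (115 vs 93).
S3: worse on distance (67 vs 64).
S4: worse on distance (490 vs 64).
S5: worse on distance (76 vs 64).
S6: worse on fuel (105 vs 93).
S7: worse on distance (342 vs 64).
S8: worse on distance (490 vs 64).
S10: worse on distance (261 vs 64).
S11: worse on distance (276 vs 64).
No option is at least as good as S9 on every objective and strictly better on one.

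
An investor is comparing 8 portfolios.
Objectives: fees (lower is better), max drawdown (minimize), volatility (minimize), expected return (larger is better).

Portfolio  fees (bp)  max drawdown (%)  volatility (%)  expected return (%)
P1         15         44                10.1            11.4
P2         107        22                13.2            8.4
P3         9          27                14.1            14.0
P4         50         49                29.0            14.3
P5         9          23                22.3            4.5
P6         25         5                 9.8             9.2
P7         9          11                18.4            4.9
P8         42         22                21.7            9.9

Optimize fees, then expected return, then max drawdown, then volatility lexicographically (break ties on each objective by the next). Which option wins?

P3

First minimize fees: best is 9, kept {P3, P5, P7}.
Then maximize expected return: best is 14.0, kept {P3}.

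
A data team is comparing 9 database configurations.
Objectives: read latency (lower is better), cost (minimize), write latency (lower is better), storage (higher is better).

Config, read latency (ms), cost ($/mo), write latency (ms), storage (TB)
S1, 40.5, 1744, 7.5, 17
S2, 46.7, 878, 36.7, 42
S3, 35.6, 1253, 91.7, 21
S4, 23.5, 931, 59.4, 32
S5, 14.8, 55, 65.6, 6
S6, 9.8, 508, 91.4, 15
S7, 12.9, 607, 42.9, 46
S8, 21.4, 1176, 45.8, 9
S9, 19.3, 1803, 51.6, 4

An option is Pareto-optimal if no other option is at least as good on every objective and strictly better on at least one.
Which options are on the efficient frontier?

S1, S2, S5, S6, S7

S1: not dominated (best write latency).
S2: not dominated.
S3: dominated by S4 (read latency 23.5≤35.6, cost 931≤1253, write latency 59.4≤91.7, storage 32≥21).
S4: dominated by S7 (read latency 12.9≤23.5, cost 607≤931, write latency 42.9≤59.4, storage 46≥32).
S5: not dominated (best cost).
S6: not dominated (best read latency).
S7: not dominated (best storage).
S8: dominated by S7 (read latency 12.9≤21.4, cost 607≤1176, write latency 42.9≤45.8, storage 46≥9).
S9: dominated by S7 (read latency 12.9≤19.3, cost 607≤1803, write latency 42.9≤51.6, storage 46≥4).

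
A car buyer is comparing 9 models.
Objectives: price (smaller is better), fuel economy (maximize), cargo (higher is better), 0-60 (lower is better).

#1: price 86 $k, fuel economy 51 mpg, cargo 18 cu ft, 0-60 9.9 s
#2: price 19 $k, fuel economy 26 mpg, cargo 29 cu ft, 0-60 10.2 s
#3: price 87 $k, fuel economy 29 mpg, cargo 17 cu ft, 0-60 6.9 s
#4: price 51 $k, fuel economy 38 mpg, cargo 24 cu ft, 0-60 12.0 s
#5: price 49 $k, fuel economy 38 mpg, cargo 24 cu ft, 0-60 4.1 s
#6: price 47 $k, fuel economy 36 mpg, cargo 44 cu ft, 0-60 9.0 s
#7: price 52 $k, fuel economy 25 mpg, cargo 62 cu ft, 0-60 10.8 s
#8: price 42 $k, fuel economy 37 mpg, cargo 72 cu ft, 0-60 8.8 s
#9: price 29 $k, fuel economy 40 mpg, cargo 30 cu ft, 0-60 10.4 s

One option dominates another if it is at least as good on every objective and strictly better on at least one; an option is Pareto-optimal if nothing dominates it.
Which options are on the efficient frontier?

#1, #2, #5, #8, #9

#1: not dominated (best fuel economy).
#2: not dominated (best price).
#3: dominated by #5 (price 49≤87, fuel economy 38≥29, cargo 24≥17, 0-60 4.1≤6.9).
#4: dominated by #5 (price 49≤51, fuel economy 38≥38, cargo 24≥24, 0-60 4.1≤12.0).
#5: not dominated (best 0-60).
#6: dominated by #8 (price 42≤47, fuel economy 37≥36, cargo 72≥44, 0-60 8.8≤9.0).
#7: dominated by #8 (price 42≤52, fuel economy 37≥25, cargo 72≥62, 0-60 8.8≤10.8).
#8: not dominated (best cargo).
#9: not dominated.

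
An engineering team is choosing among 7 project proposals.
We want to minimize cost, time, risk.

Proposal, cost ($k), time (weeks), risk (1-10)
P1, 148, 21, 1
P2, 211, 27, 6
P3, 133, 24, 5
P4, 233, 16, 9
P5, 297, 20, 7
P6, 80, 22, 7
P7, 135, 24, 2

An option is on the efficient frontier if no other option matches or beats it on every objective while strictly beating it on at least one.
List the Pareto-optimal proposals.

P1: not dominated (best risk).
P2: dominated by P1 (cost 148≤211, time 21≤27, risk 1≤6).
P3: not dominated.
P4: not dominated (best time).
P5: not dominated.
P6: not dominated (best cost).
P7: not dominated.

P1, P3, P4, P5, P6, P7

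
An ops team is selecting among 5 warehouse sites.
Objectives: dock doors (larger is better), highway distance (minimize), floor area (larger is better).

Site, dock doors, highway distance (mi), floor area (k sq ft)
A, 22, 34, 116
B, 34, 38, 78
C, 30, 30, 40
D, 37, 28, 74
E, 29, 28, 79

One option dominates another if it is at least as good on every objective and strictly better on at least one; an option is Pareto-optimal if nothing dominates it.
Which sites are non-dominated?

A: not dominated (best floor area).
B: not dominated.
C: dominated by D (dock doors 37≥30, highway distance 28≤30, floor area 74≥40).
D: not dominated (best dock doors).
E: not dominated.

A, B, D, E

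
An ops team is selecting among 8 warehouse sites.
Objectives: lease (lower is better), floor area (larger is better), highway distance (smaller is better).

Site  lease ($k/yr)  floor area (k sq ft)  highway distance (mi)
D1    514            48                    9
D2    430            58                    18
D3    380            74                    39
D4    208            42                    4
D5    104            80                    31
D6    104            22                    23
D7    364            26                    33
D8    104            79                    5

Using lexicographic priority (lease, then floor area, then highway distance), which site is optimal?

First minimize lease: best is 104, kept {D5, D6, D8}.
Then maximize floor area: best is 80, kept {D5}.

D5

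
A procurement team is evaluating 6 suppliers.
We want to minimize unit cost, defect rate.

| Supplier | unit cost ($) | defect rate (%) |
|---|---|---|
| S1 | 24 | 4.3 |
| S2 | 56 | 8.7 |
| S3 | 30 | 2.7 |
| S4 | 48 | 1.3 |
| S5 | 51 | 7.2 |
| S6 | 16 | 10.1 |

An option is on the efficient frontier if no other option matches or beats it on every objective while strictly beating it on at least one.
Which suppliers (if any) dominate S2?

S1: unit cost 24≤56, defect rate 4.3≤8.7 — dominates S2.
S3: unit cost 30≤56, defect rate 2.7≤8.7 — dominates S2.
S4: unit cost 48≤56, defect rate 1.3≤8.7 — dominates S2.
S5: unit cost 51≤56, defect rate 7.2≤8.7 — dominates S2.
Others (S6) are each worse than S2 on at least one objective.

S1, S3, S4, S5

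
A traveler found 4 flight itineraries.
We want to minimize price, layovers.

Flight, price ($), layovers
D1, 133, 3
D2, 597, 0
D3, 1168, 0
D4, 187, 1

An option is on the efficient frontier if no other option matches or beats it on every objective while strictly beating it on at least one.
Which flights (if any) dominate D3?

D2

D2: price 597≤1168, layovers 0≤0 — dominates D3.
Others (D1, D4) are each worse than D3 on at least one objective.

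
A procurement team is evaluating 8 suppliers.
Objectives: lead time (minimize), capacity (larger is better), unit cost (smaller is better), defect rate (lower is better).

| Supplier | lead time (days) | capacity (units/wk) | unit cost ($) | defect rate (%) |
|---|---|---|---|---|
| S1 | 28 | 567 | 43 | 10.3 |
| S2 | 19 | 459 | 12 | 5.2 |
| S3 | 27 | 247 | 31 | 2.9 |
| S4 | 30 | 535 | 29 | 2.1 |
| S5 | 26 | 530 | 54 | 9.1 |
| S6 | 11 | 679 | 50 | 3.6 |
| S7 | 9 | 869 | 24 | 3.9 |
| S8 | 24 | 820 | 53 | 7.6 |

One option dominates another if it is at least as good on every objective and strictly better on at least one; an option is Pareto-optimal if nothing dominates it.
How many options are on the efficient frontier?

5

S1: dominated by S7 (lead time 9≤28, capacity 869≥567, unit cost 24≤43, defect rate 3.9≤10.3).
S2: not dominated (best unit cost).
S3: not dominated.
S4: not dominated (best defect rate).
S5: dominated by S6 (lead time 11≤26, capacity 679≥530, unit cost 50≤54, defect rate 3.6≤9.1).
S6: not dominated.
S7: not dominated (best lead time).
S8: dominated by S7 (lead time 9≤24, capacity 869≥820, unit cost 24≤53, defect rate 3.9≤7.6).
Pareto-optimal: S2, S3, S4, S6, S7 → 5.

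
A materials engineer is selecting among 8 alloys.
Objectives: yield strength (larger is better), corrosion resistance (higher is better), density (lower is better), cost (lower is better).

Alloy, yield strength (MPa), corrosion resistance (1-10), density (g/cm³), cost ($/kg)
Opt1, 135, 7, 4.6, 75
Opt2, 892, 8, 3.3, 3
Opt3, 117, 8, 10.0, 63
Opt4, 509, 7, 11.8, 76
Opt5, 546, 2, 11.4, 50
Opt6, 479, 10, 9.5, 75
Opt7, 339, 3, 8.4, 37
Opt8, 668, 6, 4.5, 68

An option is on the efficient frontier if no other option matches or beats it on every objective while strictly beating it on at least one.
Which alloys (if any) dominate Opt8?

Opt2

Opt2: yield strength 892≥668, corrosion resistance 8≥6, density 3.3≤4.5, cost 3≤68 — dominates Opt8.
Others (Opt1, Opt3, Opt4, Opt5, Opt6, Opt7) are each worse than Opt8 on at least one objective.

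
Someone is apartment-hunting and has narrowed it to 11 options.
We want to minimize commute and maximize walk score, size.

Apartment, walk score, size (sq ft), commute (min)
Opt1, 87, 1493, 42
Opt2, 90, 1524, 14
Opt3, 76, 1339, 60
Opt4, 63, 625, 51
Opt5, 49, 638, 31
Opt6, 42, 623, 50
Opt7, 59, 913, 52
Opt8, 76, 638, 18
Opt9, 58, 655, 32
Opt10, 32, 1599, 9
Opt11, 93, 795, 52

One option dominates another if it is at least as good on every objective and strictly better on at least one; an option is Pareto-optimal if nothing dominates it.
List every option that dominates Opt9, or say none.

Opt2: walk score 90≥58, size 1524≥655, commute 14≤32 — dominates Opt9.
Others (Opt1, Opt3, Opt4, Opt5, Opt6, Opt7, Opt8, Opt10, Opt11) are each worse than Opt9 on at least one objective.

Opt2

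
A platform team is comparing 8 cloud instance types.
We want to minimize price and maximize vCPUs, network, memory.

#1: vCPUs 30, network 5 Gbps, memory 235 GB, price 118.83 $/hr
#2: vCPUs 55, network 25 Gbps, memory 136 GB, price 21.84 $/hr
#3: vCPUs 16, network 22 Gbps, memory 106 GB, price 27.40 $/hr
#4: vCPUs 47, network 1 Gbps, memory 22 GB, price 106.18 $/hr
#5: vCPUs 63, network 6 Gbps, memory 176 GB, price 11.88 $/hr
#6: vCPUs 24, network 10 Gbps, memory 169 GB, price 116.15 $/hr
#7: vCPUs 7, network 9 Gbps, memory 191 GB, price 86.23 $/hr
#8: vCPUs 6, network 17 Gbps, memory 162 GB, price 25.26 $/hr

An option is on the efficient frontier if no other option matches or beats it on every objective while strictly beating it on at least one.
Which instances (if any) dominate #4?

#2: vCPUs 55≥47, network 25≥1, memory 136≥22, price 21.84≤106.18 — dominates #4.
#5: vCPUs 63≥47, network 6≥1, memory 176≥22, price 11.88≤106.18 — dominates #4.
Others (#1, #3, #6, #7, #8) are each worse than #4 on at least one objective.

#2, #5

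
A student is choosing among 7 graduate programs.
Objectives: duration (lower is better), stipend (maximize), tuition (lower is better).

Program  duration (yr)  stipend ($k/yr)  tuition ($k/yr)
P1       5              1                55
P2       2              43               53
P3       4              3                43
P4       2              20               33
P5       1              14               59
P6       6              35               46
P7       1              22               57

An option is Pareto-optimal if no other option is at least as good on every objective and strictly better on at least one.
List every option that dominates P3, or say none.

P4: duration 2≤4, stipend 20≥3, tuition 33≤43 — dominates P3.
Others (P1, P2, P5, P6, P7) are each worse than P3 on at least one objective.

P4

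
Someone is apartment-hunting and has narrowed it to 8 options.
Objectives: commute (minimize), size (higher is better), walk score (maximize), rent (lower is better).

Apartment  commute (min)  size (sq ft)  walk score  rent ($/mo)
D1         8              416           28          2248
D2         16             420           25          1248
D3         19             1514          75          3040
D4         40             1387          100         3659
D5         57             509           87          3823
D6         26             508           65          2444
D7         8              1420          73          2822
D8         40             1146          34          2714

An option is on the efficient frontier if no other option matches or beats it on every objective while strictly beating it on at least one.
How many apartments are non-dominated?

D1: not dominated.
D2: not dominated (best rent).
D3: not dominated (best size).
D4: not dominated (best walk score).
D5: dominated by D4 (commute 40≤57, size 1387≥509, walk score 100≥87, rent 3659≤3823).
D6: not dominated.
D7: not dominated.
D8: not dominated.
Pareto-optimal: D1, D2, D3, D4, D6, D7, D8 → 7.

7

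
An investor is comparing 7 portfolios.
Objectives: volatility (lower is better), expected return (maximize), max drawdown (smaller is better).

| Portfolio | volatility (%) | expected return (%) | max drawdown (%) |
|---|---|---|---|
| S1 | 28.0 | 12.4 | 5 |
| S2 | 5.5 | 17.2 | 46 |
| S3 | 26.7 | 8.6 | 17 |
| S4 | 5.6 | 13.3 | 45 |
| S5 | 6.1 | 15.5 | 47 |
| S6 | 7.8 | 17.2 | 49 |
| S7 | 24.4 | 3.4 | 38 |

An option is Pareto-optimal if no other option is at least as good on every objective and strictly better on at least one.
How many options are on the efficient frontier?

5

S1: not dominated (best max drawdown).
S2: not dominated (best volatility).
S3: not dominated.
S4: not dominated.
S5: dominated by S2 (volatility 5.5≤6.1, expected return 17.2≥15.5, max drawdown 46≤47).
S6: dominated by S2 (volatility 5.5≤7.8, expected return 17.2≥17.2, max drawdown 46≤49).
S7: not dominated.
Pareto-optimal: S1, S2, S3, S4, S7 → 5.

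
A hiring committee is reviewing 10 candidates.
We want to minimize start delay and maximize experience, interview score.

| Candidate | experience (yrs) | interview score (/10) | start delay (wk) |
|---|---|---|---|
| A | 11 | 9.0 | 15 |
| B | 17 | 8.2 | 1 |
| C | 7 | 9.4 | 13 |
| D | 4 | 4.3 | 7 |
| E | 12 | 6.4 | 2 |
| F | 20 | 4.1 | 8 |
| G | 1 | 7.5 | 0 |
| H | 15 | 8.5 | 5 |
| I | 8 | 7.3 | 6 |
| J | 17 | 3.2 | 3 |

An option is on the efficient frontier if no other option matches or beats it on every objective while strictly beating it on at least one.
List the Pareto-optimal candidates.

A, B, C, F, G, H

A: not dominated.
B: not dominated.
C: not dominated (best interview score).
D: dominated by B (experience 17≥4, interview score 8.2≥4.3, start delay 1≤7).
E: dominated by B (experience 17≥12, interview score 8.2≥6.4, start delay 1≤2).
F: not dominated (best experience).
G: not dominated (best start delay).
H: not dominated.
I: dominated by B (experience 17≥8, interview score 8.2≥7.3, start delay 1≤6).
J: dominated by B (experience 17≥17, interview score 8.2≥3.2, start delay 1≤3).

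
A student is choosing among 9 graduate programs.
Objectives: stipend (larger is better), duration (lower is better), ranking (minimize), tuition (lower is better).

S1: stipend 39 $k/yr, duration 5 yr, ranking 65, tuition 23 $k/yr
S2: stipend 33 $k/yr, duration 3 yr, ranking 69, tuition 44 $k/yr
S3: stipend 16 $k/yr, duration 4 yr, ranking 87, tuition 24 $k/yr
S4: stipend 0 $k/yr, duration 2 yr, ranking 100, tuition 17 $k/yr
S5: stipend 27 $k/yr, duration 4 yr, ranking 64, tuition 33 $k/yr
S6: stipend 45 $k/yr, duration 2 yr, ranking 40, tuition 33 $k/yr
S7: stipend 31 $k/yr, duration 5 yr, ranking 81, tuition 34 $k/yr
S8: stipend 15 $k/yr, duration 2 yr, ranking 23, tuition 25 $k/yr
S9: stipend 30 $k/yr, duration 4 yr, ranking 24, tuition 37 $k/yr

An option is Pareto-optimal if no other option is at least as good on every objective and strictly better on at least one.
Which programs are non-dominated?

S1, S3, S4, S6, S8, S9

S1: not dominated.
S2: dominated by S6 (stipend 45≥33, duration 2≤3, ranking 40≤69, tuition 33≤44).
S3: not dominated.
S4: not dominated (best tuition).
S5: dominated by S6 (stipend 45≥27, duration 2≤4, ranking 40≤64, tuition 33≤33).
S6: not dominated (best stipend).
S7: dominated by S1 (stipend 39≥31, duration 5≤5, ranking 65≤81, tuition 23≤34).
S8: not dominated (best ranking).
S9: not dominated.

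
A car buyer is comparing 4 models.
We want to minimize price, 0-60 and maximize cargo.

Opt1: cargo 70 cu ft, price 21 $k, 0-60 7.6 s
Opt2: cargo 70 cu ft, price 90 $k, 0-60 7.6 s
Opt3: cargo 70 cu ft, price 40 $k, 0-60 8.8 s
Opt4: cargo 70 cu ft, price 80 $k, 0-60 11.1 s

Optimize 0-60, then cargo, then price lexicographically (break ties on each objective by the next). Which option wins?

First minimize 0-60: best is 7.6, kept {Opt1, Opt2}.
Then maximize cargo: best is 70, kept {Opt1, Opt2}.
Then minimize price: best is 21, kept {Opt1}.

Opt1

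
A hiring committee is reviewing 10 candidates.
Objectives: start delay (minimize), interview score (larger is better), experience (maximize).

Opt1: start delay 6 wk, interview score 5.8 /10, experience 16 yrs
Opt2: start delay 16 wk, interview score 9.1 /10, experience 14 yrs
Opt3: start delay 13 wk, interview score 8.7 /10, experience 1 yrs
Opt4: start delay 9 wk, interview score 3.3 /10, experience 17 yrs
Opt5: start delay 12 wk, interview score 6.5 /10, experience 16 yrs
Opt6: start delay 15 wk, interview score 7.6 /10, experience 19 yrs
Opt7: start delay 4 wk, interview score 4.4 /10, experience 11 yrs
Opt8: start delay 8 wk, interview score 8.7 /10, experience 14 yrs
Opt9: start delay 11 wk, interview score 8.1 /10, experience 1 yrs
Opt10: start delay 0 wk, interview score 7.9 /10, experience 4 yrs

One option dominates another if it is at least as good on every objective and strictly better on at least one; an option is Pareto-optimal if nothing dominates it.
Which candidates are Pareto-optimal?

Opt1, Opt2, Opt4, Opt5, Opt6, Opt7, Opt8, Opt10

Opt1: not dominated.
Opt2: not dominated (best interview score).
Opt3: dominated by Opt8 (start delay 8≤13, interview score 8.7≥8.7, experience 14≥1).
Opt4: not dominated.
Opt5: not dominated.
Opt6: not dominated (best experience).
Opt7: not dominated.
Opt8: not dominated.
Opt9: dominated by Opt8 (start delay 8≤11, interview score 8.7≥8.1, experience 14≥1).
Opt10: not dominated (best start delay).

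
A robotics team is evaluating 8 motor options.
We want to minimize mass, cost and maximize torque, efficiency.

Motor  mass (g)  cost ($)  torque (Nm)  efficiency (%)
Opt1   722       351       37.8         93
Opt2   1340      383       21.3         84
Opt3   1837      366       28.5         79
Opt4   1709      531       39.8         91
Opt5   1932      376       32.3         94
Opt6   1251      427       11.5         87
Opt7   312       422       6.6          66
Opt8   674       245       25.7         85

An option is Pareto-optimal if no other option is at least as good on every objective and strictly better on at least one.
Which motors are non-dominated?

Opt1, Opt4, Opt5, Opt7, Opt8

Opt1: not dominated.
Opt2: dominated by Opt1 (mass 722≤1340, cost 351≤383, torque 37.8≥21.3, efficiency 93≥84).
Opt3: dominated by Opt1 (mass 722≤1837, cost 351≤366, torque 37.8≥28.5, efficiency 93≥79).
Opt4: not dominated (best torque).
Opt5: not dominated (best efficiency).
Opt6: dominated by Opt1 (mass 722≤1251, cost 351≤427, torque 37.8≥11.5, efficiency 93≥87).
Opt7: not dominated (best mass).
Opt8: not dominated (best cost).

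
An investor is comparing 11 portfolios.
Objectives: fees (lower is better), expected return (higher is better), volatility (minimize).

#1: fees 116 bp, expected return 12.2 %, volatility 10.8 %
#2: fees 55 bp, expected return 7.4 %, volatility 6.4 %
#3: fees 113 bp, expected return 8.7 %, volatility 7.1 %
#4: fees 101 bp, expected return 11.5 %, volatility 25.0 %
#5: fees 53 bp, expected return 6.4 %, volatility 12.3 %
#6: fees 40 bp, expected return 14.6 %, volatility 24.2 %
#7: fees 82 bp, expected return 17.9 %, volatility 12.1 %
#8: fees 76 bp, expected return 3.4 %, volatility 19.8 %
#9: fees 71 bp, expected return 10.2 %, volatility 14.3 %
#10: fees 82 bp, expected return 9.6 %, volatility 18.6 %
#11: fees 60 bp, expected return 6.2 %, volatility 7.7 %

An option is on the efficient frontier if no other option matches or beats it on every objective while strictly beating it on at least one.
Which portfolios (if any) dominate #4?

#6, #7

#6: fees 40≤101, expected return 14.6≥11.5, volatility 24.2≤25.0 — dominates #4.
#7: fees 82≤101, expected return 17.9≥11.5, volatility 12.1≤25.0 — dominates #4.
Others (#1, #2, #3, #5, #8, #9, #10, #11) are each worse than #4 on at least one objective.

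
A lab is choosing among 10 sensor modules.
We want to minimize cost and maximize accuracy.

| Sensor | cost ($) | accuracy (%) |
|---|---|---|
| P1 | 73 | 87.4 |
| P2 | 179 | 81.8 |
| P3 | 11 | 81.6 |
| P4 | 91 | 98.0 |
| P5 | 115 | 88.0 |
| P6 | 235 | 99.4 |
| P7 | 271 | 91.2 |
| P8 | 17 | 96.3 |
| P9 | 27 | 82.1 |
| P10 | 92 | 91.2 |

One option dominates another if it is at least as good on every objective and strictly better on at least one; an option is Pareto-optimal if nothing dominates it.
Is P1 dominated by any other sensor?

P8 vs P1: cost 17≤73, accuracy 96.3≥87.4 — P8 is at least as good on every objective and strictly better on at least one, so P8 dominates P1.

Yes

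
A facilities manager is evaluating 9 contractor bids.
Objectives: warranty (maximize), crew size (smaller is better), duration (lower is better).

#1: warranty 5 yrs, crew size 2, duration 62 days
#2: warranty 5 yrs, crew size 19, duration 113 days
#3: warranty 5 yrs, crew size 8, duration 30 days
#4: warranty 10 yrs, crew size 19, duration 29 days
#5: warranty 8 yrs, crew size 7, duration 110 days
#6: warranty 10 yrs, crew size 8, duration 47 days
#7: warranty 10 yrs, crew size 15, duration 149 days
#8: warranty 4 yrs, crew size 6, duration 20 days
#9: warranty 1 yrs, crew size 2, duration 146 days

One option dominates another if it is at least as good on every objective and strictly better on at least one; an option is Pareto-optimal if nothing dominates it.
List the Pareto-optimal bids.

#1, #3, #4, #5, #6, #8

#1: not dominated.
#2: dominated by #1 (warranty 5≥5, crew size 2≤19, duration 62≤113).
#3: not dominated.
#4: not dominated.
#5: not dominated.
#6: not dominated.
#7: dominated by #6 (warranty 10≥10, crew size 8≤15, duration 47≤149).
#8: not dominated (best duration).
#9: dominated by #1 (warranty 5≥1, crew size 2≤2, duration 62≤146).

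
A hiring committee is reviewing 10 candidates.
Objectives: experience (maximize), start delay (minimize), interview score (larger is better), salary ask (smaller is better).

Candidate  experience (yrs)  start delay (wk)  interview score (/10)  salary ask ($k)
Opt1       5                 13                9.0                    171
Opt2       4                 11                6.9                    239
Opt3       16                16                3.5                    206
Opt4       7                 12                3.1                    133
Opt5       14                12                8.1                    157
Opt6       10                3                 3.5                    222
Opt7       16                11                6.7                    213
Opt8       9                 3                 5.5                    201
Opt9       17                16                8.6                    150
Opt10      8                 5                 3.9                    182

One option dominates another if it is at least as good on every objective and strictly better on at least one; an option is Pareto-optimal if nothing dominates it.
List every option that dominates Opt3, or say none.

Opt9: experience 17≥16, start delay 16≤16, interview score 8.6≥3.5, salary ask 150≤206 — dominates Opt3.
Others (Opt1, Opt2, Opt4, Opt5, Opt6, Opt7, Opt8, Opt10) are each worse than Opt3 on at least one objective.

Opt9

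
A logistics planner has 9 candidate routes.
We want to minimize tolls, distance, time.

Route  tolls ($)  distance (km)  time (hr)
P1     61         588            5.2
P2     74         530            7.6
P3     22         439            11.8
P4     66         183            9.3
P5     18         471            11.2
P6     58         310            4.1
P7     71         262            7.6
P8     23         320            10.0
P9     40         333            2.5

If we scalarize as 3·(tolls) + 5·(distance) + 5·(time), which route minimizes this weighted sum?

P1: 3·61 + 5·588 + 5·5.2 = 3149.0
P2: 3·74 + 5·530 + 5·7.6 = 2910.0
P3: 3·22 + 5·439 + 5·11.8 = 2320.0
P4: 3·66 + 5·183 + 5·9.3 = 1159.5
P5: 3·18 + 5·471 + 5·11.2 = 2465.0
P6: 3·58 + 5·310 + 5·4.1 = 1744.5
P7: 3·71 + 5·262 + 5·7.6 = 1561.0
P8: 3·23 + 5·320 + 5·10.0 = 1719.0
P9: 3·40 + 5·333 + 5·2.5 = 1797.5
Lowest: P4 at 1159.5.

P4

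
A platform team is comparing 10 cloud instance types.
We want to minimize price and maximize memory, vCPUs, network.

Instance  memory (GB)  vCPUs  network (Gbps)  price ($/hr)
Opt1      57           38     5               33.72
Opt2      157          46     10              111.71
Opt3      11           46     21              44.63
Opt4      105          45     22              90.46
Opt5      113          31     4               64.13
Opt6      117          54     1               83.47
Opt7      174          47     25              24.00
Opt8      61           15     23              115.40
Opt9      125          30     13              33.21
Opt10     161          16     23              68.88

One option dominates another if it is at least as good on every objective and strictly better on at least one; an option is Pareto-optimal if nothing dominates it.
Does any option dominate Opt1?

Opt7 vs Opt1: memory 174≥57, vCPUs 47≥38, network 25≥5, price 24.00≤33.72 — Opt7 is at least as good on every objective and strictly better on at least one, so Opt7 dominates Opt1.

Yes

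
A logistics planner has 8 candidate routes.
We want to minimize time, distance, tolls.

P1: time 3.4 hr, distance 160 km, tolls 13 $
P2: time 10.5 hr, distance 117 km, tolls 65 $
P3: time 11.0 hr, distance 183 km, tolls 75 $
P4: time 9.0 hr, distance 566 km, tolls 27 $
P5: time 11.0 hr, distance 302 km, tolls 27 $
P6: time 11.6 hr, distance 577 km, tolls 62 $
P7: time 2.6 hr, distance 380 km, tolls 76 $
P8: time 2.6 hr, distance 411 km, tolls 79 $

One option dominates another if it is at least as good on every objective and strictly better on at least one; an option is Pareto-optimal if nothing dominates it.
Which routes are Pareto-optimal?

P1: not dominated (best tolls).
P2: not dominated (best distance).
P3: dominated by P1 (time 3.4≤11.0, distance 160≤183, tolls 13≤75).
P4: dominated by P1 (time 3.4≤9.0, distance 160≤566, tolls 13≤27).
P5: dominated by P1 (time 3.4≤11.0, distance 160≤302, tolls 13≤27).
P6: dominated by P1 (time 3.4≤11.6, distance 160≤577, tolls 13≤62).
P7: not dominated.
P8: dominated by P7 (time 2.6≤2.6, distance 380≤411, tolls 76≤79).

P1, P2, P7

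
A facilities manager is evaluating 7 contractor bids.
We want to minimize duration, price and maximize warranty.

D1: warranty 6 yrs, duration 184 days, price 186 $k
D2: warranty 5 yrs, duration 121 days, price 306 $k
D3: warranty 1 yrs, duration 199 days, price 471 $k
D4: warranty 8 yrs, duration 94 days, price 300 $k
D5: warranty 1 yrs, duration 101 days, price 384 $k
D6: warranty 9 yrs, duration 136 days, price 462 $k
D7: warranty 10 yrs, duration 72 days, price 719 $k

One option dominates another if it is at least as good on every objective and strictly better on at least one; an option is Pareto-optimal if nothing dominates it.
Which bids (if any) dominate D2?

D4: warranty 8≥5, duration 94≤121, price 300≤306 — dominates D2.
Others (D1, D3, D5, D6, D7) are each worse than D2 on at least one objective.

D4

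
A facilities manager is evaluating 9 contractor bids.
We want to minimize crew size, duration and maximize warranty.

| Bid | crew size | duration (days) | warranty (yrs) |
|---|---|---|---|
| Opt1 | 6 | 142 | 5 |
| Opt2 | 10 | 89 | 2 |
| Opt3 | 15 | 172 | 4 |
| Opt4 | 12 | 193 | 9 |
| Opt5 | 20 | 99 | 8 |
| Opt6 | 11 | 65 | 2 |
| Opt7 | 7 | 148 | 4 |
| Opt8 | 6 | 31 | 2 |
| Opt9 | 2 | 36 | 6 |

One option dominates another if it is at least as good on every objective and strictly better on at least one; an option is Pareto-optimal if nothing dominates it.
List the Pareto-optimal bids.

Opt4, Opt5, Opt8, Opt9

Opt1: dominated by Opt9 (crew size 2≤6, duration 36≤142, warranty 6≥5).
Opt2: dominated by Opt8 (crew size 6≤10, duration 31≤89, warranty 2≥2).
Opt3: dominated by Opt1 (crew size 6≤15, duration 142≤172, warranty 5≥4).
Opt4: not dominated (best warranty).
Opt5: not dominated.
Opt6: dominated by Opt8 (crew size 6≤11, duration 31≤65, warranty 2≥2).
Opt7: dominated by Opt1 (crew size 6≤7, duration 142≤148, warranty 5≥4).
Opt8: not dominated (best duration).
Opt9: not dominated (best crew size).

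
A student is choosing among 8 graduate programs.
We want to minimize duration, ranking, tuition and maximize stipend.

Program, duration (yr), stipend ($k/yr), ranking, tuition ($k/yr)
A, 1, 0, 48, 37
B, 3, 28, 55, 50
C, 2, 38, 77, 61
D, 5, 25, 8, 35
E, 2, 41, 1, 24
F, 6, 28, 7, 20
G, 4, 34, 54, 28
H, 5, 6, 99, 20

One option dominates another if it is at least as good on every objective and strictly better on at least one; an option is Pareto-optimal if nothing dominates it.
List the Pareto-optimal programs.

A, E, F, H

A: not dominated (best duration).
B: dominated by E (duration 2≤3, stipend 41≥28, ranking 1≤55, tuition 24≤50).
C: dominated by E (duration 2≤2, stipend 41≥38, ranking 1≤77, tuition 24≤61).
D: dominated by E (duration 2≤5, stipend 41≥25, ranking 1≤8, tuition 24≤35).
E: not dominated (best stipend).
F: not dominated.
G: dominated by E (duration 2≤4, stipend 41≥34, ranking 1≤54, tuition 24≤28).
H: not dominated.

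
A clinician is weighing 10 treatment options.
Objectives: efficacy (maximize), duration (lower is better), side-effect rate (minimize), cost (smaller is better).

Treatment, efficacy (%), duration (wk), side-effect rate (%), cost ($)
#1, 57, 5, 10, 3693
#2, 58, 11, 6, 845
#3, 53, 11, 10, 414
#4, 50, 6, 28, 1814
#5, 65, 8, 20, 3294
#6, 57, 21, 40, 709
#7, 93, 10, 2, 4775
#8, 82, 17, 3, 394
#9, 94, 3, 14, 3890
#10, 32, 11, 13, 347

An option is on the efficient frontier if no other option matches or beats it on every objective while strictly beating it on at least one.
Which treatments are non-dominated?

#1: not dominated.
#2: not dominated.
#3: not dominated.
#4: not dominated.
#5: not dominated.
#6: dominated by #8 (efficacy 82≥57, duration 17≤21, side-effect rate 3≤40, cost 394≤709).
#7: not dominated (best side-effect rate).
#8: not dominated.
#9: not dominated (best efficacy).
#10: not dominated (best cost).

#1, #2, #3, #4, #5, #7, #8, #9, #10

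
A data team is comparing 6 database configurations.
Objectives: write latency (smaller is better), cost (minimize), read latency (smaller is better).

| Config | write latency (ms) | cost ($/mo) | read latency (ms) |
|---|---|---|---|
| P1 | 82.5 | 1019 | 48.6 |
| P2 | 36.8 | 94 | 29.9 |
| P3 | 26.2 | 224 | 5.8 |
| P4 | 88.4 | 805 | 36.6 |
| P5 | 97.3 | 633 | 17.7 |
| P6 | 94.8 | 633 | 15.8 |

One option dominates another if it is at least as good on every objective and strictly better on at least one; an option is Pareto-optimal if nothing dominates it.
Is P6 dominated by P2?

No

P2 vs P6: P2 is worse on read latency (29.9 vs 15.8), so it does not dominate P6.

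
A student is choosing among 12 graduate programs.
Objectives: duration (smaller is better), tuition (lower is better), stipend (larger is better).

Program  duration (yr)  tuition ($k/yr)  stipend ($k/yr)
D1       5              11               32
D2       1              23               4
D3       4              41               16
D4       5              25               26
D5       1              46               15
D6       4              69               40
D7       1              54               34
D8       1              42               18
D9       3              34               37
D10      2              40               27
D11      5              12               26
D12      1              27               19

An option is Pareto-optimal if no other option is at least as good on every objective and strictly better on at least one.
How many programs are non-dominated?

7

D1: not dominated (best tuition).
D2: not dominated.
D3: dominated by D9 (duration 3≤4, tuition 34≤41, stipend 37≥16).
D4: dominated by D1 (duration 5≤5, tuition 11≤25, stipend 32≥26).
D5: dominated by D8 (duration 1≤1, tuition 42≤46, stipend 18≥15).
D6: not dominated (best stipend).
D7: not dominated.
D8: dominated by D12 (duration 1≤1, tuition 27≤42, stipend 19≥18).
D9: not dominated.
D10: not dominated.
D11: dominated by D1 (duration 5≤5, tuition 11≤12, stipend 32≥26).
D12: not dominated.
Pareto-optimal: D1, D2, D6, D7, D9, D10, D12 → 7.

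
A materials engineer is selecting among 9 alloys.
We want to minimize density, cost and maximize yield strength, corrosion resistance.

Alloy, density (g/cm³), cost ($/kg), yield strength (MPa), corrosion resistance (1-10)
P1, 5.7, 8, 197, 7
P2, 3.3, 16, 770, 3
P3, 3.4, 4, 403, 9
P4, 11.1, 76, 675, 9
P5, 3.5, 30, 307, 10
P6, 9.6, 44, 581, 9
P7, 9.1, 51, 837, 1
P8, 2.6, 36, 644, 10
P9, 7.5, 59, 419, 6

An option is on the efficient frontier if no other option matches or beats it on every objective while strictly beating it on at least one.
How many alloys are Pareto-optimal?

6

P1: dominated by P3 (density 3.4≤5.7, cost 4≤8, yield strength 403≥197, corrosion resistance 9≥7).
P2: not dominated.
P3: not dominated (best cost).
P4: not dominated.
P5: not dominated.
P6: dominated by P8 (density 2.6≤9.6, cost 36≤44, yield strength 644≥581, corrosion resistance 10≥9).
P7: not dominated (best yield strength).
P8: not dominated (best density).
P9: dominated by P8 (density 2.6≤7.5, cost 36≤59, yield strength 644≥419, corrosion resistance 10≥6).
Pareto-optimal: P2, P3, P4, P5, P7, P8 → 6.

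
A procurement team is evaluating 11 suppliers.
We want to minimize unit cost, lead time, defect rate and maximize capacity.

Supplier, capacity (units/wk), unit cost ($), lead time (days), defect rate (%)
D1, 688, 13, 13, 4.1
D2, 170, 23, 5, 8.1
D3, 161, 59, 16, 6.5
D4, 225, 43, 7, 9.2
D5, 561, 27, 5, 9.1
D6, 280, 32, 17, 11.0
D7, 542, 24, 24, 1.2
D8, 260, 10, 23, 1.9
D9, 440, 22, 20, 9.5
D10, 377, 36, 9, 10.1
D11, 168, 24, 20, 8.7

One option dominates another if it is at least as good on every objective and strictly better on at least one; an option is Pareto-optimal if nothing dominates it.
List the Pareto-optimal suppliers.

D1, D2, D5, D7, D8

D1: not dominated (best capacity).
D2: not dominated.
D3: dominated by D1 (capacity 688≥161, unit cost 13≤59, lead time 13≤16, defect rate 4.1≤6.5).
D4: dominated by D5 (capacity 561≥225, unit cost 27≤43, lead time 5≤7, defect rate 9.1≤9.2).
D5: not dominated.
D6: dominated by D1 (capacity 688≥280, unit cost 13≤32, lead time 13≤17, defect rate 4.1≤11.0).
D7: not dominated (best defect rate).
D8: not dominated (best unit cost).
D9: dominated by D1 (capacity 688≥440, unit cost 13≤22, lead time 13≤20, defect rate 4.1≤9.5).
D10: dominated by D5 (capacity 561≥377, unit cost 27≤36, lead time 5≤9, defect rate 9.1≤10.1).
D11: dominated by D1 (capacity 688≥168, unit cost 13≤24, lead time 13≤20, defect rate 4.1≤8.7).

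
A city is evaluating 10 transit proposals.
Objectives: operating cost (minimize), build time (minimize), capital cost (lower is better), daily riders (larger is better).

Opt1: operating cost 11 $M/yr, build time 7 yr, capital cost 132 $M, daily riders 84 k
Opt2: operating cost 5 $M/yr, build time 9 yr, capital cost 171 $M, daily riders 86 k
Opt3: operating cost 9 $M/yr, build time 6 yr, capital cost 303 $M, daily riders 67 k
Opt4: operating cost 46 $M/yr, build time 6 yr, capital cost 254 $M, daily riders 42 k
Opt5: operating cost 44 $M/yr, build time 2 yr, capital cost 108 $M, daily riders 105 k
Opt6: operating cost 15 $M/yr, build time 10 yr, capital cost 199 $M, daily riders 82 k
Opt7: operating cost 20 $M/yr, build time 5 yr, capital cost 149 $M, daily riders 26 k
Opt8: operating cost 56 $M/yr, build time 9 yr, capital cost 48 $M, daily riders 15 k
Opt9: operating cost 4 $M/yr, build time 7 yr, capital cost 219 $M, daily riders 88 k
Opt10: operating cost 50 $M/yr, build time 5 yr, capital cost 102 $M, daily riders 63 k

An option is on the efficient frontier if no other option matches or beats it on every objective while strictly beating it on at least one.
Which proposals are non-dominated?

Opt1: not dominated.
Opt2: not dominated.
Opt3: not dominated.
Opt4: dominated by Opt5 (operating cost 44≤46, build time 2≤6, capital cost 108≤254, daily riders 105≥42).
Opt5: not dominated (best build time).
Opt6: dominated by Opt1 (operating cost 11≤15, build time 7≤10, capital cost 132≤199, daily riders 84≥82).
Opt7: not dominated.
Opt8: not dominated (best capital cost).
Opt9: not dominated (best operating cost).
Opt10: not dominated.

Opt1, Opt2, Opt3, Opt5, Opt7, Opt8, Opt9, Opt10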